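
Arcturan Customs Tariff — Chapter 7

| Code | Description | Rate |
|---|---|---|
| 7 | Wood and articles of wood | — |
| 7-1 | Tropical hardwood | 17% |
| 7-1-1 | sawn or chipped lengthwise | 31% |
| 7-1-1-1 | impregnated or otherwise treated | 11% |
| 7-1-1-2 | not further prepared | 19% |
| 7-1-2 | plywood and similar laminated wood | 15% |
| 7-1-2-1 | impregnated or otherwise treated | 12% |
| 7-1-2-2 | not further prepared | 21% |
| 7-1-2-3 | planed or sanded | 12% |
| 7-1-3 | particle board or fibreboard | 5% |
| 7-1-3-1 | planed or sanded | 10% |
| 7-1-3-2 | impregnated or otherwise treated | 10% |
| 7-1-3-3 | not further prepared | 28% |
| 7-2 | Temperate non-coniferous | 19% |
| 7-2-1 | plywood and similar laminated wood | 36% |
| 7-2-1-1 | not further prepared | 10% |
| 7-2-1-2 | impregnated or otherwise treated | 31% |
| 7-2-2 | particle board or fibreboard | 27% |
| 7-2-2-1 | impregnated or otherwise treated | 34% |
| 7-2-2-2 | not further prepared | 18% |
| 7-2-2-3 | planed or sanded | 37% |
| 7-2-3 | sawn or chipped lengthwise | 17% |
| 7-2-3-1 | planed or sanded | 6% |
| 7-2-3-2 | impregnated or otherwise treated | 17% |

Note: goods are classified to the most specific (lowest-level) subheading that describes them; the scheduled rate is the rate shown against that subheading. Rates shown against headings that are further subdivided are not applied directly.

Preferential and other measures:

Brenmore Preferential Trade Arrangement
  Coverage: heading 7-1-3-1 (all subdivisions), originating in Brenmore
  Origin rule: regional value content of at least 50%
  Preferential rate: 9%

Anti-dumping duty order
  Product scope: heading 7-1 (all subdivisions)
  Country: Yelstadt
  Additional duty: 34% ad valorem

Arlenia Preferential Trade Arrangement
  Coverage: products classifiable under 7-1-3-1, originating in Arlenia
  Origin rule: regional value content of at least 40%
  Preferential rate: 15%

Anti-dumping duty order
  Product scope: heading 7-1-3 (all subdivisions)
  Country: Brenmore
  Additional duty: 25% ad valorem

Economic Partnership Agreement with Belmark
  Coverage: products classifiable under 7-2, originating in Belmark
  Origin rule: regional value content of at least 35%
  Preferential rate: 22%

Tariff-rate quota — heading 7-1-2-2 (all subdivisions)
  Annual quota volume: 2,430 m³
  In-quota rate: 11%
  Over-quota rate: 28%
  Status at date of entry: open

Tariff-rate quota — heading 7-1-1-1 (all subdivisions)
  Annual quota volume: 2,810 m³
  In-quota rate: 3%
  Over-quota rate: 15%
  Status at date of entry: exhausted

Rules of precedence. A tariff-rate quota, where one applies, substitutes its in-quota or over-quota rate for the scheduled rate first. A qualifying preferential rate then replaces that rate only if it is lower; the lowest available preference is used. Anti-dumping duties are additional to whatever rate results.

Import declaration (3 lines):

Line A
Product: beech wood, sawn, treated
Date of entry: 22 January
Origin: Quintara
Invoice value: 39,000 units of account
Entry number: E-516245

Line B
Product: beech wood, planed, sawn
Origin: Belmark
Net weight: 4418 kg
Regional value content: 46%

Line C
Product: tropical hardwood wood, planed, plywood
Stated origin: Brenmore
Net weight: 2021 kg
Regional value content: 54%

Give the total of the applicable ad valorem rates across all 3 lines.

35%

Line A: beech → 7-2; sawn → 7-2-3; treated → 7-2-3-2. Scheduled 17%. No special measure applies. → 17%.
Line B: beech → 7-2; sawn → 7-2-3; planed → 7-2-3-1. Scheduled 6%. Belmark agreement on 7-2: RVC ≥ 35% → 22% available; preference 22% not lower than 6% → no reduction. → 6%.
Line C: tropical hardwood → 7-1; plywood → 7-1-2; planed → 7-1-2-3. Scheduled 12%. Brenmore agreement on 7-1-3-1: 7-1-2-3 not covered. → 12%.
Sum: 17% + 6% + 12% = 35%.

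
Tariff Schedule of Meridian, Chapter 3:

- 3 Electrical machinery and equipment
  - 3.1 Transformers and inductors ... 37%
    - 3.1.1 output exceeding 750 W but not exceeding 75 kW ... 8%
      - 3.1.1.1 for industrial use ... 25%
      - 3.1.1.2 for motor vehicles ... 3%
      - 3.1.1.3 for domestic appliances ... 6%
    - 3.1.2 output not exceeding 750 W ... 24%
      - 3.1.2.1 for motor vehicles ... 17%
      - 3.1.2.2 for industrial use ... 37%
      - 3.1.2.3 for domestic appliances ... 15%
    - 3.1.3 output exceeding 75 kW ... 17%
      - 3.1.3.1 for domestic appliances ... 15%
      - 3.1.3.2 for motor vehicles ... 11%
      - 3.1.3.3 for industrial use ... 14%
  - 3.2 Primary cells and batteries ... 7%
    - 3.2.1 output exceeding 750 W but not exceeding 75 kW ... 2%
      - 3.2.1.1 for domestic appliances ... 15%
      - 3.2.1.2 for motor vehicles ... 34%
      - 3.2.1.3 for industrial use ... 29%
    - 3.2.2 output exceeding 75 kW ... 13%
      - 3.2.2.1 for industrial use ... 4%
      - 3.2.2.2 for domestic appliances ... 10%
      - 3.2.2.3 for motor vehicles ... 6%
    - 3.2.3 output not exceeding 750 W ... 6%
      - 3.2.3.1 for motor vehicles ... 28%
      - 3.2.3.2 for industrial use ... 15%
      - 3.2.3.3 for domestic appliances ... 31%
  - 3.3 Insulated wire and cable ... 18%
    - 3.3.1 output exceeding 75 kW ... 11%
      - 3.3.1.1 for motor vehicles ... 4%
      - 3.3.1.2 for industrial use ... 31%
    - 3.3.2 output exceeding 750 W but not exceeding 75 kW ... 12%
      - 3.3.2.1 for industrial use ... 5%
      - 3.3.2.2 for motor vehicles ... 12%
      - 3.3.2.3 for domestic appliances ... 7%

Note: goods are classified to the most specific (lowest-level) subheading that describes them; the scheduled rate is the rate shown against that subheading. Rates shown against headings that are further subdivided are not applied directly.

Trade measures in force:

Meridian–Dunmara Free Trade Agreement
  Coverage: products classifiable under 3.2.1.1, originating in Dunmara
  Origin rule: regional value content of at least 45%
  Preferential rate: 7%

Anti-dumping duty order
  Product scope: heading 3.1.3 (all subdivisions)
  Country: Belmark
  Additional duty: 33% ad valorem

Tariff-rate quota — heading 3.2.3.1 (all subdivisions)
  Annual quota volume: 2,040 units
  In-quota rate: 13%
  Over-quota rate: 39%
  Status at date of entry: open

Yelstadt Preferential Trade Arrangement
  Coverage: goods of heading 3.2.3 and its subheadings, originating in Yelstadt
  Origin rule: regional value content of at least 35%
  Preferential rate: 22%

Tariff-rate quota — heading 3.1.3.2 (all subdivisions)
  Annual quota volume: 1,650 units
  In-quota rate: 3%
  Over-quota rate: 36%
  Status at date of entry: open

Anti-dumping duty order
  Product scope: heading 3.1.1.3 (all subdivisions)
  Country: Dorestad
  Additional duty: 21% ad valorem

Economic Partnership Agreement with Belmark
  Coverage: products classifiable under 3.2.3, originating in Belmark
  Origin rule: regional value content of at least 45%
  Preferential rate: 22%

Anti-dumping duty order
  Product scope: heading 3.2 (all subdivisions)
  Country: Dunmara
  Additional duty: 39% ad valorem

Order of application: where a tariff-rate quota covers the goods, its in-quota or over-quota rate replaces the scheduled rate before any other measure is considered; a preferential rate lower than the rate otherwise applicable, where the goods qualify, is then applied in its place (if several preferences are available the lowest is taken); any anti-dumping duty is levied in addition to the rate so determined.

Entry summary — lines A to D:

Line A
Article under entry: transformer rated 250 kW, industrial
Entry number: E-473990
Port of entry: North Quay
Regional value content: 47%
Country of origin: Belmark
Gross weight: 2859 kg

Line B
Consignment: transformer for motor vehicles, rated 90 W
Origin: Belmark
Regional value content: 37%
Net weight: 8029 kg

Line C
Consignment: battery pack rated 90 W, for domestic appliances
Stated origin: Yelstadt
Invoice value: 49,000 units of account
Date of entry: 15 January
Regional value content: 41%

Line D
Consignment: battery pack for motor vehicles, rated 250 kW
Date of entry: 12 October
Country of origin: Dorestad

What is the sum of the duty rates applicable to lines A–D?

92%

Line A: transformer → 3.1; rated 250 kW → 3.1.3; industrial → 3.1.3.3. Scheduled 14%. Belmark agreement on 3.2.3: 3.1.3.3 not covered; anti-dumping (Belmark, 3.1.3): +33%; total 14% + 33% = 47%. → 47%.
Line B: transformer → 3.1; rated 90 W → 3.1.2; for motor vehicles → 3.1.2.1. Scheduled 17%. Belmark agreement on 3.2.3: 3.1.2.1 not covered. → 17%.
Line C: battery pack → 3.2; rated 90 W → 3.2.3; for domestic appliances → 3.2.3.3. Scheduled 31%. Yelstadt agreement on 3.2.3: RVC ≥ 35% → 22% available; preferential 22%. → 22%.
Line D: battery pack → 3.2; rated 250 kW → 3.2.2; for motor vehicles → 3.2.2.3. Scheduled 6%. No special measure applies. → 6%.
Sum: 47% + 17% + 22% + 6% = 92%.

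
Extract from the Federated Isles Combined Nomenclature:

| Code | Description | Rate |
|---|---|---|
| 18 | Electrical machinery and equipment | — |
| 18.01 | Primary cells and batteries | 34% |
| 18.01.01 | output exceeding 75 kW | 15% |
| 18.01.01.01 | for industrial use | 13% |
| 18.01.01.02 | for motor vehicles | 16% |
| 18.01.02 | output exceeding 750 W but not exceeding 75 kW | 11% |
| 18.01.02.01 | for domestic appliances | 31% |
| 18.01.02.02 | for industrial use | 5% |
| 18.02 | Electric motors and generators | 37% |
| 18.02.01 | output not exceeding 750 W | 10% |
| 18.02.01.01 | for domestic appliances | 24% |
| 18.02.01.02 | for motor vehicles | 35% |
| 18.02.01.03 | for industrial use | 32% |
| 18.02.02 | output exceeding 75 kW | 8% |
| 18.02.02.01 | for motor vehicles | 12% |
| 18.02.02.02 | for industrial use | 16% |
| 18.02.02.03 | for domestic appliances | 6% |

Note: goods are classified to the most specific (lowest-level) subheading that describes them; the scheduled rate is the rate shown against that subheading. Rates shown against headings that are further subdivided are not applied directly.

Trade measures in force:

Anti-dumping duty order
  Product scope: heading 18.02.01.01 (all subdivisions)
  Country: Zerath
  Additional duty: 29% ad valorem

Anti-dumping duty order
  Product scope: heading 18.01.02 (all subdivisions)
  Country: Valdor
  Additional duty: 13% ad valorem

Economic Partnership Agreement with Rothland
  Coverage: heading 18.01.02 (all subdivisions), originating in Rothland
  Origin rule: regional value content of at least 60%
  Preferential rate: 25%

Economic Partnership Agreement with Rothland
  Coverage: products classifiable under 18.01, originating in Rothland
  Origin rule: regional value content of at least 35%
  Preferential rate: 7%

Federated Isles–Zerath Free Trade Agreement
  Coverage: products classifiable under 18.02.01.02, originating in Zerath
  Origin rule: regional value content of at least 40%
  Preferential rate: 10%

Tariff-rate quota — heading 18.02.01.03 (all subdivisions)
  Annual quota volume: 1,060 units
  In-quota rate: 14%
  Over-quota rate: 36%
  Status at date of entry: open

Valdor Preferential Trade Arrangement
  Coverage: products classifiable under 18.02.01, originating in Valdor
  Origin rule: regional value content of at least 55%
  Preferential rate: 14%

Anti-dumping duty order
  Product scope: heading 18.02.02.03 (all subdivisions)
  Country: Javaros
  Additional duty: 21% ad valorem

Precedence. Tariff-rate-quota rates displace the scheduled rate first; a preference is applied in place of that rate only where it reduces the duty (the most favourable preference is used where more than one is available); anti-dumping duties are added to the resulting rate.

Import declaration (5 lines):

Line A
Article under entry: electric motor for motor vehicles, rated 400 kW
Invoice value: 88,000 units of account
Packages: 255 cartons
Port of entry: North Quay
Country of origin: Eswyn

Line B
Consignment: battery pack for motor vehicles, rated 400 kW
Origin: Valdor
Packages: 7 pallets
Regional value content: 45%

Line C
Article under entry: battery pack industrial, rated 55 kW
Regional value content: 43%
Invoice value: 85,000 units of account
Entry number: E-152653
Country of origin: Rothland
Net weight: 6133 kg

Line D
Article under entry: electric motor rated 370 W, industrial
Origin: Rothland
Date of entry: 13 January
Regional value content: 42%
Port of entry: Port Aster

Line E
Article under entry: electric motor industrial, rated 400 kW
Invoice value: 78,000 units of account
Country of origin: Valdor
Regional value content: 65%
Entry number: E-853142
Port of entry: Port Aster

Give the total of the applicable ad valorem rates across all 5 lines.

Line A: electric motor → 18.02; rated 400 kW → 18.02.02; for motor vehicles → 18.02.02.01. Scheduled 12%. No special measure applies. → 12%.
Line B: battery pack → 18.01; rated 400 kW → 18.01.01; for motor vehicles → 18.01.01.02. Scheduled 16%. Valdor agreement on 18.02.01: 18.01.01.02 not covered. → 16%.
Line C: battery pack → 18.01; rated 55 kW → 18.01.02; industrial → 18.01.02.02. Scheduled 5%. Rothland agreement on 18.01.02: RVC < 60%; Rothland agreement on 18.01: RVC ≥ 35% → 7% available; preference 7% not lower than 5% → no reduction. → 5%.
Line D: electric motor → 18.02; rated 370 W → 18.02.01; industrial → 18.02.01.03. Scheduled 32%. quota on 18.02.01.03 open → in-quota 14%; Rothland agreement on 18.01.02: 18.02.01.03 not covered; Rothland agreement on 18.01: 18.02.01.03 not covered. → 14%.
Line E: electric motor → 18.02; rated 400 kW → 18.02.02; industrial → 18.02.02.02. Scheduled 16%. Valdor agreement on 18.02.01: 18.02.02.02 not covered. → 16%.
Sum: 12% + 16% + 5% + 14% + 16% = 63%.

63%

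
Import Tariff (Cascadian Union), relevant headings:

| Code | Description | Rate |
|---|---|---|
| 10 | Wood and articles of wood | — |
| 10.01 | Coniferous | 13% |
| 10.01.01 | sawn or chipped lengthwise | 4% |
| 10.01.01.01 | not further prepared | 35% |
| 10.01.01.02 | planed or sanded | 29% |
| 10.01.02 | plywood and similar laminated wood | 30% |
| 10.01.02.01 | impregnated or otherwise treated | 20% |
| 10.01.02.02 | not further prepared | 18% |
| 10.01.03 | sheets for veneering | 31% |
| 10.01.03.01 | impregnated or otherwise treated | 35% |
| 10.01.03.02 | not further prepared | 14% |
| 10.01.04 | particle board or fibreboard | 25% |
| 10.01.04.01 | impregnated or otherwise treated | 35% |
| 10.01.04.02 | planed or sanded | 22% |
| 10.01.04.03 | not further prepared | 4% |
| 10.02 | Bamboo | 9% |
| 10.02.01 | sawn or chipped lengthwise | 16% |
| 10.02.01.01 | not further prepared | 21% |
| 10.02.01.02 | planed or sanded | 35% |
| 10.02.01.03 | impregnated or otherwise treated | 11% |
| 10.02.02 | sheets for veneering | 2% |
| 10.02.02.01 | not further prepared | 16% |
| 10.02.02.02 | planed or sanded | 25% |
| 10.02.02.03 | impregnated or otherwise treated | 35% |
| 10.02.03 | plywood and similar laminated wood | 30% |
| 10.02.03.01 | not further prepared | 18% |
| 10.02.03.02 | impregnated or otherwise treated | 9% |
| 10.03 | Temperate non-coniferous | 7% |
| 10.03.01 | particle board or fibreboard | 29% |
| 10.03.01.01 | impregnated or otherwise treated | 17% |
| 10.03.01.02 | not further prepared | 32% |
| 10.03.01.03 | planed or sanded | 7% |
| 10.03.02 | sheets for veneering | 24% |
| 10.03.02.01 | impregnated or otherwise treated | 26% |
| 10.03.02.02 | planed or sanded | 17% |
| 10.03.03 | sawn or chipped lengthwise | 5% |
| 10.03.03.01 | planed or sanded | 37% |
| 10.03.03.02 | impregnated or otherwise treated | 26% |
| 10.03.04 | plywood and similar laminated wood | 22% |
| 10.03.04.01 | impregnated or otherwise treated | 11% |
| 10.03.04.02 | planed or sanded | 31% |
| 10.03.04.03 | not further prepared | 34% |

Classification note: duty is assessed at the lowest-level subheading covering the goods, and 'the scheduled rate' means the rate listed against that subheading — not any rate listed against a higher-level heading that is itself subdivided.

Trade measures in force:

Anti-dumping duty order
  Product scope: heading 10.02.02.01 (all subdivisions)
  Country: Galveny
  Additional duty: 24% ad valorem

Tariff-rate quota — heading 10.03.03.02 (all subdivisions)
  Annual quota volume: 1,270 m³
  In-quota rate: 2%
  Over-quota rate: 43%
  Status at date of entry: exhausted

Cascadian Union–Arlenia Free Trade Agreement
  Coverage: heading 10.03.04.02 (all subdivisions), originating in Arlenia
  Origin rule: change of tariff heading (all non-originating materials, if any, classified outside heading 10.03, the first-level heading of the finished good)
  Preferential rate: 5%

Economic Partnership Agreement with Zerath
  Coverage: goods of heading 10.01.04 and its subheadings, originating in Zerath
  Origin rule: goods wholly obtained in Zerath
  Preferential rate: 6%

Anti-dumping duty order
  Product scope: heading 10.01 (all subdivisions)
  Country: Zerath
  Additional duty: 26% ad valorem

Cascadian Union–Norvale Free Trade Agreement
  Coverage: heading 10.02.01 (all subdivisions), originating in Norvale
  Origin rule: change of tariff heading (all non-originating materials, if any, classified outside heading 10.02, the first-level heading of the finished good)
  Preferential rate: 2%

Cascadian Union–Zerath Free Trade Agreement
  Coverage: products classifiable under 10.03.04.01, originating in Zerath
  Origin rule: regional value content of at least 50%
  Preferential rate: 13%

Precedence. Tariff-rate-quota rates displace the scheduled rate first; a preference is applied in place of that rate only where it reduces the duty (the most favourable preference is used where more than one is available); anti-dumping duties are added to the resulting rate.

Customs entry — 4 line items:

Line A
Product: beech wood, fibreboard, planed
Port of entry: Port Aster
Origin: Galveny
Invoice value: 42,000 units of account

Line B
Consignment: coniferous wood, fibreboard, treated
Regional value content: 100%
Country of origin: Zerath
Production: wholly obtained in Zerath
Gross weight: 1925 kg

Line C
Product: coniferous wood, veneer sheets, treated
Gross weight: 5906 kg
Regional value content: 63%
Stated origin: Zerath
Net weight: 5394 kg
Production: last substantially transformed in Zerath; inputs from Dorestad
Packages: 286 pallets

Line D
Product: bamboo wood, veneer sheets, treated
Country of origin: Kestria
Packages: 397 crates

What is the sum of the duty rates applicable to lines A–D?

Line A: beech → 10.03; fibreboard → 10.03.01; planed → 10.03.01.03. Scheduled 7%. No special measure applies. → 7%.
Line B: coniferous → 10.01; fibreboard → 10.01.04; treated → 10.01.04.01. Scheduled 35%. Zerath agreement on 10.01.04: wholly obtained → 6% available; Zerath agreement on 10.03.04.01: 10.01.04.01 not covered; preferential 6%; anti-dumping (Zerath, 10.01): +26%; total 6% + 26% = 32%. → 32%.
Line C: coniferous → 10.01; veneer sheets → 10.01.03; treated → 10.01.03.01. Scheduled 35%. Zerath agreement on 10.01.04: 10.01.03.01 not covered; Zerath agreement on 10.03.04.01: 10.01.03.01 not covered; anti-dumping (Zerath, 10.01): +26%; total 35% + 26% = 61%. → 61%.
Line D: bamboo → 10.02; veneer sheets → 10.02.02; treated → 10.02.02.03. Scheduled 35%. No special measure applies. → 35%.
Sum: 7% + 32% + 61% + 35% = 135%.

135%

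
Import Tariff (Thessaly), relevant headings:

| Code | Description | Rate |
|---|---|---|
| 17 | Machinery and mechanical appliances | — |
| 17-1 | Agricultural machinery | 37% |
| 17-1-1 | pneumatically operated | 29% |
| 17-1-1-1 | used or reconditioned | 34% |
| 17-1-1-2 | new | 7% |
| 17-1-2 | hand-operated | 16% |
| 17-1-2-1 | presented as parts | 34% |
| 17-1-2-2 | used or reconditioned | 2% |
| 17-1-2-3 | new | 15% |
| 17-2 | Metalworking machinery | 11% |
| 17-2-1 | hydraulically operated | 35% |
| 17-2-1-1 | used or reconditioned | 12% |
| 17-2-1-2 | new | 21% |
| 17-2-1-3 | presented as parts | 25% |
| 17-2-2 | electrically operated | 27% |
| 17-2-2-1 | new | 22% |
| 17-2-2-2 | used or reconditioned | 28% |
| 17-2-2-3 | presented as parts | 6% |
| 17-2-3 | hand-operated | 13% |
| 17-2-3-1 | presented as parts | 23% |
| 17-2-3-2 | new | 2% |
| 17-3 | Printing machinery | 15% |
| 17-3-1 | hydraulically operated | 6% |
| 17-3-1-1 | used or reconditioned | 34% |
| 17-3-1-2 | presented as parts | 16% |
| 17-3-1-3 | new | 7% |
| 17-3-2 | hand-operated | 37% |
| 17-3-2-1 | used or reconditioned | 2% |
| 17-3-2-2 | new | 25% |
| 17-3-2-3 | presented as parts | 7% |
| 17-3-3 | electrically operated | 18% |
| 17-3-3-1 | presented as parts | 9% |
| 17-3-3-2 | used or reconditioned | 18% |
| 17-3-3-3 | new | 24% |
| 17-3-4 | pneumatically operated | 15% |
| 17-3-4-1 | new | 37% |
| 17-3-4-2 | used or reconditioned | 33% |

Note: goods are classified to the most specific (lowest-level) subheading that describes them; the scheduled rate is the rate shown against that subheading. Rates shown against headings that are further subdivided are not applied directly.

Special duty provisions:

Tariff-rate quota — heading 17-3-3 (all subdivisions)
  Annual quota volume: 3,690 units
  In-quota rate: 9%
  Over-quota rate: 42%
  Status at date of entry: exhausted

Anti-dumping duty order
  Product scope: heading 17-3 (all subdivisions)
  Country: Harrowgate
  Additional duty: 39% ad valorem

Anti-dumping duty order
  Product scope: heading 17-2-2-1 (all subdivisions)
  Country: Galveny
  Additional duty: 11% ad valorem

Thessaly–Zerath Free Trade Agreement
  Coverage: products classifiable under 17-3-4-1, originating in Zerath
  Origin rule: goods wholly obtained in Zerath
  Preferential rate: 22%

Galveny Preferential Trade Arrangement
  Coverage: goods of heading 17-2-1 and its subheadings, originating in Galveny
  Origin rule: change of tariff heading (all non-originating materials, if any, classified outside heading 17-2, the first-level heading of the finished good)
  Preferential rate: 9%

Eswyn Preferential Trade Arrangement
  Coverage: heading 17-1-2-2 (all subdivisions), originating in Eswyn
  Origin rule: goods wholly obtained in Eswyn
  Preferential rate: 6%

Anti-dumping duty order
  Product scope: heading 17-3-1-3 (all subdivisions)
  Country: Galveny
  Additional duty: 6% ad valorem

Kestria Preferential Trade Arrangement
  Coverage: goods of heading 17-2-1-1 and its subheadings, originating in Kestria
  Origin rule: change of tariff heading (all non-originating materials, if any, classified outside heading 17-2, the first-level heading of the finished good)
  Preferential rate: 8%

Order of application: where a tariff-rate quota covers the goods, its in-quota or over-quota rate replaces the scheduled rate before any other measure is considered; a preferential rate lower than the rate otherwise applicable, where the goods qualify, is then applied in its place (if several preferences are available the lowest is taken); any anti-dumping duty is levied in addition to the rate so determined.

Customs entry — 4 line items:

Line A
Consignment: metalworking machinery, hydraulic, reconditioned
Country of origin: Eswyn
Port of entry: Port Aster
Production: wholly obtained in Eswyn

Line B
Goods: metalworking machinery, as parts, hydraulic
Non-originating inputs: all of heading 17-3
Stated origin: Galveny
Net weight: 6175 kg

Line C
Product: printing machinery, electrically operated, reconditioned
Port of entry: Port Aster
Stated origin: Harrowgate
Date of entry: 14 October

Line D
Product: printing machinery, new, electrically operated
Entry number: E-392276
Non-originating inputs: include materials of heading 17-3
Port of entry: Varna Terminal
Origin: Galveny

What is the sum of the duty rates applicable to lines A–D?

144%

Line A: metalworking → 17-2; hydraulic → 17-2-1; reconditioned → 17-2-1-1. Scheduled 12%. Eswyn agreement on 17-1-2-2: 17-2-1-1 not covered. → 12%.
Line B: metalworking → 17-2; hydraulic → 17-2-1; as parts → 17-2-1-3. Scheduled 25%. Galveny agreement on 17-2-1: CTH met → 9% available; preferential 9%. → 9%.
Line C: printing → 17-3; electrically operated → 17-3-3; reconditioned → 17-3-3-2. Scheduled 18%. quota on 17-3-3 exhausted → over-quota 42%; anti-dumping (Harrowgate, 17-3): +39%; total 42% + 39% = 81%. → 81%.
Line D: printing → 17-3; electrically operated → 17-3-3; new → 17-3-3-3. Scheduled 24%. quota on 17-3-3 exhausted → over-quota 42%; Galveny agreement on 17-2-1: 17-3-3-3 not covered. → 42%.
Sum: 12% + 9% + 81% + 42% = 144%.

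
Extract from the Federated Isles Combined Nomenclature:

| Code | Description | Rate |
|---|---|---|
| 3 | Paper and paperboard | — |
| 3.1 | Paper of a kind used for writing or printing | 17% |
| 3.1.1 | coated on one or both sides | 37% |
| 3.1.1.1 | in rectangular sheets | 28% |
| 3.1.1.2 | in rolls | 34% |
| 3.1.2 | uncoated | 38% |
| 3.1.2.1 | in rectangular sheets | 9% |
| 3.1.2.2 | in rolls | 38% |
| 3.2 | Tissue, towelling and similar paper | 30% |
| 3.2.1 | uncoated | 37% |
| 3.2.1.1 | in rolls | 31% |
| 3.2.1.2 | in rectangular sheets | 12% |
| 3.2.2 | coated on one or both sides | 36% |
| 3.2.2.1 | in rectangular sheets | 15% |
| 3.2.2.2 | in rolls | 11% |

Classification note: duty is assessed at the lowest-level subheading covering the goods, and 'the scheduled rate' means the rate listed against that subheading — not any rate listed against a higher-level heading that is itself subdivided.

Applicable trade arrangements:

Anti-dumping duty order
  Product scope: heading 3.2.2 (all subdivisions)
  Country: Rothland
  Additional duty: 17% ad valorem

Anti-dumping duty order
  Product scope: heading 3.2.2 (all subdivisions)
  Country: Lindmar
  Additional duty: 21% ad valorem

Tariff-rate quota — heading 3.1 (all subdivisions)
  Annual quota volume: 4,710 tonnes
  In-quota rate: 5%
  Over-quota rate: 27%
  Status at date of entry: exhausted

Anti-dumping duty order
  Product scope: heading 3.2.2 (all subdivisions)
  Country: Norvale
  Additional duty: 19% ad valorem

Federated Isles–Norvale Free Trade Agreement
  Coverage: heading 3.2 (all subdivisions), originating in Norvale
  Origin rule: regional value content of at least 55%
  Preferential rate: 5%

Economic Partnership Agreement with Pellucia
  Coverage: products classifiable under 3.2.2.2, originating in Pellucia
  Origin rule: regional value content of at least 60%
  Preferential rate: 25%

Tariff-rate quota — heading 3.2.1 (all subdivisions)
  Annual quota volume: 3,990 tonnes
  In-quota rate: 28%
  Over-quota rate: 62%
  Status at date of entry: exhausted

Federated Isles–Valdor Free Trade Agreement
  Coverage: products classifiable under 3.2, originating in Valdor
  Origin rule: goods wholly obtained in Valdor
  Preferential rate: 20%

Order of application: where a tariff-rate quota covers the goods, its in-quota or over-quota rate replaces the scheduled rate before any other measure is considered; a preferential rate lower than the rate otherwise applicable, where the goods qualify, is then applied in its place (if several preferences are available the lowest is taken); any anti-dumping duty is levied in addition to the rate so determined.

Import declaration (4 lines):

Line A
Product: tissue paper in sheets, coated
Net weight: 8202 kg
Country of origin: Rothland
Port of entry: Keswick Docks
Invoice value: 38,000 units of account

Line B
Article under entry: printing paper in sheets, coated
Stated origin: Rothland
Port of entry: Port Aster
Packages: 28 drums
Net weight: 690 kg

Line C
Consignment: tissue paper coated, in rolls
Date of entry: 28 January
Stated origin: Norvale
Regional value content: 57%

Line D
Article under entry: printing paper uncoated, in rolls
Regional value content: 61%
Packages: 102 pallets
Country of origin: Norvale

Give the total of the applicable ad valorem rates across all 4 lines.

Line A: tissue paper → 3.2; coated → 3.2.2; in sheets → 3.2.2.1. Scheduled 15%. anti-dumping (Rothland, 3.2.2): +17%; total 15% + 17% = 32%. → 32%.
Line B: printing paper → 3.1; coated → 3.1.1; in sheets → 3.1.1.1. Scheduled 28%. quota on 3.1 exhausted → over-quota 27%. → 27%.
Line C: tissue paper → 3.2; coated → 3.2.2; in rolls → 3.2.2.2. Scheduled 11%. Norvale agreement on 3.2: RVC ≥ 55% → 5% available; preferential 5%; anti-dumping (Norvale, 3.2.2): +19%; total 5% + 19% = 24%. → 24%.
Line D: printing paper → 3.1; uncoated → 3.1.2; in rolls → 3.1.2.2. Scheduled 38%. quota on 3.1 exhausted → over-quota 27%; Norvale agreement on 3.2: 3.1.2.2 not covered. → 27%.
Sum: 32% + 27% + 24% + 27% = 110%.

110%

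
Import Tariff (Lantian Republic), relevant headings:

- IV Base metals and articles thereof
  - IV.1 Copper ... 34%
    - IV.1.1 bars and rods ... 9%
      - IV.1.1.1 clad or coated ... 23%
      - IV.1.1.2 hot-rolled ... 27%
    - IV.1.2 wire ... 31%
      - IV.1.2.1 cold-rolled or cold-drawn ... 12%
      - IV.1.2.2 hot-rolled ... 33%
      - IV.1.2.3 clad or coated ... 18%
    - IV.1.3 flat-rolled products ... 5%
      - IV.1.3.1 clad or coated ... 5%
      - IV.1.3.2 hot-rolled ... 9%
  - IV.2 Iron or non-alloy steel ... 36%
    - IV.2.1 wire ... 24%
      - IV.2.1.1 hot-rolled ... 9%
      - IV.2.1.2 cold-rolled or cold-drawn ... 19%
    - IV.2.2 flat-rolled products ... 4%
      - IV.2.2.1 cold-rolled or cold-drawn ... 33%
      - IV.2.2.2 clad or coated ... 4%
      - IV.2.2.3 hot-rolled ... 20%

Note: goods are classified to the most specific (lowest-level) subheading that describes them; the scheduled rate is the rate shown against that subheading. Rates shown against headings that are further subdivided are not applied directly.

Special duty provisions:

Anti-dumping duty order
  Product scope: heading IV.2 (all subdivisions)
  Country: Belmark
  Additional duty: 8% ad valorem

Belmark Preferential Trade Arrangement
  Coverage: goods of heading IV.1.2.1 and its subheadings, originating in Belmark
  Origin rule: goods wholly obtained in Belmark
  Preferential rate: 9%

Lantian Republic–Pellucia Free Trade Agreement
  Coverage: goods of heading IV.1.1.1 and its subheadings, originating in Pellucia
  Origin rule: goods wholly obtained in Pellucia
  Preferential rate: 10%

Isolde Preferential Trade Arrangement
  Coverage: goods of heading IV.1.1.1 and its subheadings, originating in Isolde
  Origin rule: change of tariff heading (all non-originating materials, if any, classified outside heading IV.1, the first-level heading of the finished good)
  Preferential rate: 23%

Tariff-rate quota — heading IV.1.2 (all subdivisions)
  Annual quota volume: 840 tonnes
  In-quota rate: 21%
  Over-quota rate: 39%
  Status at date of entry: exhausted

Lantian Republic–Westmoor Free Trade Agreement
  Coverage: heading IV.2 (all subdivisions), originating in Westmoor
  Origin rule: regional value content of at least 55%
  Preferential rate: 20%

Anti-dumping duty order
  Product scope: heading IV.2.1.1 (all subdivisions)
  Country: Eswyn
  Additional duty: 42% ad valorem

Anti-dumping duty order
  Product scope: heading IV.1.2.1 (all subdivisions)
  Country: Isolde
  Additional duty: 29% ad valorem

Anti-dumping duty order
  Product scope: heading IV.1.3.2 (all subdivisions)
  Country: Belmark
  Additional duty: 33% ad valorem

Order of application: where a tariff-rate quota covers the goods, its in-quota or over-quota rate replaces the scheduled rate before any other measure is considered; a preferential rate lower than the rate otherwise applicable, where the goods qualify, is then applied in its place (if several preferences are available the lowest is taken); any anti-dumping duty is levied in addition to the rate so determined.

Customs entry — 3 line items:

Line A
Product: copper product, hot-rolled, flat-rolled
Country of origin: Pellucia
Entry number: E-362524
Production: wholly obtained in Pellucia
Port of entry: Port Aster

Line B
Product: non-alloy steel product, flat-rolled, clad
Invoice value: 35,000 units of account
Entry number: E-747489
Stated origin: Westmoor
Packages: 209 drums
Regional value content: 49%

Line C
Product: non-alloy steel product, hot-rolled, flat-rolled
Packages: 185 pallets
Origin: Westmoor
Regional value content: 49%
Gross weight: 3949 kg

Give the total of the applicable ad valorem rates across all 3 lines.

33%

Line A: copper → IV.1; flat-rolled → IV.1.3; hot-rolled → IV.1.3.2. Scheduled 9%. Pellucia agreement on IV.1.1.1: IV.1.3.2 not covered. → 9%.
Line B: non-alloy steel → IV.2; flat-rolled → IV.2.2; clad → IV.2.2.2. Scheduled 4%. Westmoor agreement on IV.2: RVC < 55%. → 4%.
Line C: non-alloy steel → IV.2; flat-rolled → IV.2.2; hot-rolled → IV.2.2.3. Scheduled 20%. Westmoor agreement on IV.2: RVC < 55%. → 20%.
Sum: 9% + 4% + 20% = 33%.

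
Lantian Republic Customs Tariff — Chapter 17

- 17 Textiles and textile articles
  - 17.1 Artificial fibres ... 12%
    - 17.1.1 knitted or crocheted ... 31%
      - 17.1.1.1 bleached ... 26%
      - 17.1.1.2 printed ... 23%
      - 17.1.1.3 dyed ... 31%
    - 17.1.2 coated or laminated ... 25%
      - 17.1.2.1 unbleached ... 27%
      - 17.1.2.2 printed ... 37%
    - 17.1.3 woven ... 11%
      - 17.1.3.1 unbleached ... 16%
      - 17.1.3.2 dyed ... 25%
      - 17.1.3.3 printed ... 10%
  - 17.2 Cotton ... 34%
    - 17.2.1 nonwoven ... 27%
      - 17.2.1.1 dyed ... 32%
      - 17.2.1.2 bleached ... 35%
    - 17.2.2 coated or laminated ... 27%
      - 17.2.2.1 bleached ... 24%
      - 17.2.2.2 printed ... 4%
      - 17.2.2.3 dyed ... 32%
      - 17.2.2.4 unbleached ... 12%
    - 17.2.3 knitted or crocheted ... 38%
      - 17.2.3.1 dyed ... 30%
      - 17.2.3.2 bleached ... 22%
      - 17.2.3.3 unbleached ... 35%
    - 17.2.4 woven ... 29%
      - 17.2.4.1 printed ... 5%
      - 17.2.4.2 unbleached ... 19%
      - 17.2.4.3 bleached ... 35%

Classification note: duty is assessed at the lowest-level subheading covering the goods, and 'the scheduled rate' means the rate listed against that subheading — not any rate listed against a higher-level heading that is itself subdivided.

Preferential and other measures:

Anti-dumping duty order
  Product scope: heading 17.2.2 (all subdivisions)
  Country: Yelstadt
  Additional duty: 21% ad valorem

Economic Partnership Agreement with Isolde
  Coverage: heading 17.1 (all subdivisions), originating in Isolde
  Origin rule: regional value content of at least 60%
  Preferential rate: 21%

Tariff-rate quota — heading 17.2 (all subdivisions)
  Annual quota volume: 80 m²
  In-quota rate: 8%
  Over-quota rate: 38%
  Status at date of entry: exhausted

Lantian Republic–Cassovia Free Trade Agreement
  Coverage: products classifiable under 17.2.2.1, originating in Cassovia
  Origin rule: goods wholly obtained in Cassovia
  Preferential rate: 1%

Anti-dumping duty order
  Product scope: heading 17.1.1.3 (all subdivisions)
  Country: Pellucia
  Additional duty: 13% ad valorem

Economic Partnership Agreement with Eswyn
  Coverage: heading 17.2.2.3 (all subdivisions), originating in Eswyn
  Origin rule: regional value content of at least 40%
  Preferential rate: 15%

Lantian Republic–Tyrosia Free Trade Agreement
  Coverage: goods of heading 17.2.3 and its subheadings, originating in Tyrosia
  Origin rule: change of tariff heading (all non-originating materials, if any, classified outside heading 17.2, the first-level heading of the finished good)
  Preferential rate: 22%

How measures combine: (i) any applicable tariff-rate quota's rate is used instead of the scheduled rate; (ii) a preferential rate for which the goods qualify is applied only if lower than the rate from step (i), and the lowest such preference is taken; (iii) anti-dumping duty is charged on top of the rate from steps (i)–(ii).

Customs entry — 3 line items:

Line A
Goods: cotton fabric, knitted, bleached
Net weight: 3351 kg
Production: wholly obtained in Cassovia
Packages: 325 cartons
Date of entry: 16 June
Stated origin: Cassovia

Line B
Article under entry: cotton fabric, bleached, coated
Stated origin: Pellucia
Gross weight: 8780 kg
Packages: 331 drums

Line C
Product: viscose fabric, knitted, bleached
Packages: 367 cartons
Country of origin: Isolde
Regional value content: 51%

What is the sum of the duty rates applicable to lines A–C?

102%

Line A: cotton → 17.2; knitted → 17.2.3; bleached → 17.2.3.2. Scheduled 22%. quota on 17.2 exhausted → over-quota 38%; Cassovia agreement on 17.2.2.1: 17.2.3.2 not covered. → 38%.
Line B: cotton → 17.2; coated → 17.2.2; bleached → 17.2.2.1. Scheduled 24%. quota on 17.2 exhausted → over-quota 38%. → 38%.
Line C: viscose → 17.1; knitted → 17.1.1; bleached → 17.1.1.1. Scheduled 26%. Isolde agreement on 17.1: RVC < 60%. → 26%.
Sum: 38% + 38% + 26% = 102%.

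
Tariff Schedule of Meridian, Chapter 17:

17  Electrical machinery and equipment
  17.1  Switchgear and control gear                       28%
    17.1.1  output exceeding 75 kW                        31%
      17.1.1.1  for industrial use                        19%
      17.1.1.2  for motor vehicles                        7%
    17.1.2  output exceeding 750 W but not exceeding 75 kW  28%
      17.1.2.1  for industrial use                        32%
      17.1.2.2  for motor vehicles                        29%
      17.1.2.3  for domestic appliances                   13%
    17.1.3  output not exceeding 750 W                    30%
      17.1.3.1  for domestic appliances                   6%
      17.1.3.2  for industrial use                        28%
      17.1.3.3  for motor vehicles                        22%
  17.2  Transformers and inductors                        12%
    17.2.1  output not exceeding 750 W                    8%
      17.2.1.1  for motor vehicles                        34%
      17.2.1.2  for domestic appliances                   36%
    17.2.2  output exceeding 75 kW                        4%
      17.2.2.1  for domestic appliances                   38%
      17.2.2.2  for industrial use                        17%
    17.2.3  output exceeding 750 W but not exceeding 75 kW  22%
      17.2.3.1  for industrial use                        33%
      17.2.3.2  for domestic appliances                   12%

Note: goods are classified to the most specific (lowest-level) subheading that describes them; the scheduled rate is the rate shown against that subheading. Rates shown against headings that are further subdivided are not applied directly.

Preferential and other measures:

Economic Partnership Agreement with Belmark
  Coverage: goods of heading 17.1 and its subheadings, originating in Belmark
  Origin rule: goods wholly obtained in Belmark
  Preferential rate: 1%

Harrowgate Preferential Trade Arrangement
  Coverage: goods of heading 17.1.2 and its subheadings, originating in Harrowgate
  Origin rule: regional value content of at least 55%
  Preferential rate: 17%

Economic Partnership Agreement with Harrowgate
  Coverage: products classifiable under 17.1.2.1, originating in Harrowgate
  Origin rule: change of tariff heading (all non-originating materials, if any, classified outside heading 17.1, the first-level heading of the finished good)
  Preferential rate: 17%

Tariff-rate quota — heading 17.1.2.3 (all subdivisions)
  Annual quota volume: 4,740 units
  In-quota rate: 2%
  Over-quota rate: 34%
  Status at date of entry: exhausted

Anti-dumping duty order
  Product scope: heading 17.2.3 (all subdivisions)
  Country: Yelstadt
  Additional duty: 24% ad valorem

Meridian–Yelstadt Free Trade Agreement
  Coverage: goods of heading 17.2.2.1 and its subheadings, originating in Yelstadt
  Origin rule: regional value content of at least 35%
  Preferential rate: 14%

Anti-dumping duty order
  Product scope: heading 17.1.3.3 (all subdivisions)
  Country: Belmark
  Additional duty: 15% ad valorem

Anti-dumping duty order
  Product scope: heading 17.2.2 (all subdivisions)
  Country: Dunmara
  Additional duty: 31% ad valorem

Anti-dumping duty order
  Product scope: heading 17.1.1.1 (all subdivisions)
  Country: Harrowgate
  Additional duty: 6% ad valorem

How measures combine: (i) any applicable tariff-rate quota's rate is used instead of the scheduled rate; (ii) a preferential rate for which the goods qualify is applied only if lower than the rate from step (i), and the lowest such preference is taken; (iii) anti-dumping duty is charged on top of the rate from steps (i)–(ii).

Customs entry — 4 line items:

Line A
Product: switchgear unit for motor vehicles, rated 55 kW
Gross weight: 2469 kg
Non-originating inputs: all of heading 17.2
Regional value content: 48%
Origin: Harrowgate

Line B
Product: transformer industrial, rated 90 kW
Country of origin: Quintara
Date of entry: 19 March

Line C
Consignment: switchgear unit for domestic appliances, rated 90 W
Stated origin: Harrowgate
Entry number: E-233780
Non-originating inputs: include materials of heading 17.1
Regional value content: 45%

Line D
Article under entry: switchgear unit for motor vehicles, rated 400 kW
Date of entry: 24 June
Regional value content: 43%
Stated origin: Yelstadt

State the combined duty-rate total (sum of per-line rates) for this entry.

59%

Line A: switchgear unit → 17.1; rated 55 kW → 17.1.2; for motor vehicles → 17.1.2.2. Scheduled 29%. Harrowgate agreement on 17.1.2: RVC < 55%; Harrowgate agreement on 17.1.2.1: 17.1.2.2 not covered. → 29%.
Line B: transformer → 17.2; rated 90 kW → 17.2.2; industrial → 17.2.2.2. Scheduled 17%. No special measure applies. → 17%.
Line C: switchgear unit → 17.1; rated 90 W → 17.1.3; for domestic appliances → 17.1.3.1. Scheduled 6%. Harrowgate agreement on 17.1.2: 17.1.3.1 not covered; Harrowgate agreement on 17.1.2.1: 17.1.3.1 not covered. → 6%.
Line D: switchgear unit → 17.1; rated 400 kW → 17.1.1; for motor vehicles → 17.1.1.2. Scheduled 7%. Yelstadt agreement on 17.2.2.1: 17.1.1.2 not covered. → 7%.
Sum: 29% + 17% + 6% + 7% = 59%.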